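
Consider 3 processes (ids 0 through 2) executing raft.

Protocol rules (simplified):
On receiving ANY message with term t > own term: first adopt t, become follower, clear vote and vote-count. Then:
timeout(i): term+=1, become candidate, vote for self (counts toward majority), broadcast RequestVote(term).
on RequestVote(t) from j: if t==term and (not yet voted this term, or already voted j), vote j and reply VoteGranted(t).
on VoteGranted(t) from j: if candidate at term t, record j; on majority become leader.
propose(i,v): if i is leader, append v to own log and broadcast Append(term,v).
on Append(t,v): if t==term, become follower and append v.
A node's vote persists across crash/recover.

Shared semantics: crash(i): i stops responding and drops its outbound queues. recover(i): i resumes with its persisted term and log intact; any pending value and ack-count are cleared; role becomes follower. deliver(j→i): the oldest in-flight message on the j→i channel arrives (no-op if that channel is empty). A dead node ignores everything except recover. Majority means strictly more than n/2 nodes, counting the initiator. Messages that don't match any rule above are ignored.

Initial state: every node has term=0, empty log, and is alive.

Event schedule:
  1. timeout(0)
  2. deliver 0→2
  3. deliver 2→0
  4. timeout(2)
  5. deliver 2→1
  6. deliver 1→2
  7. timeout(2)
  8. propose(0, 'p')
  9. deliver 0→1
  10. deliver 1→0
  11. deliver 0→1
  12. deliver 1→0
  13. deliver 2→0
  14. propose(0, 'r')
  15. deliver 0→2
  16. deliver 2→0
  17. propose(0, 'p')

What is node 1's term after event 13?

2

after 1 — timeout(0): n0:cand/t1/[-]
after 2 — deliver 0→2: n2:foll/t1/[-]
after 3 — deliver 2→0: n0:lead/t1/[-]
after 4 — timeout(2): n2:cand/t2/[-]
after 5 — deliver 2→1: n1:foll/t2/[-]
after 6 — deliver 1→2: n2:lead/t2/[-]
after 7 — timeout(2): n2:cand/t3/[-]
after 8 — propose(0,'p'): n0:lead/t1/[p]
after 9 — deliver 0→1: ·
after 10 — deliver 1→0: ·
after 11 — deliver 0→1: ·
after 12 — deliver 1→0: ·
after 13 — deliver 2→0: n0:foll/t2/[p]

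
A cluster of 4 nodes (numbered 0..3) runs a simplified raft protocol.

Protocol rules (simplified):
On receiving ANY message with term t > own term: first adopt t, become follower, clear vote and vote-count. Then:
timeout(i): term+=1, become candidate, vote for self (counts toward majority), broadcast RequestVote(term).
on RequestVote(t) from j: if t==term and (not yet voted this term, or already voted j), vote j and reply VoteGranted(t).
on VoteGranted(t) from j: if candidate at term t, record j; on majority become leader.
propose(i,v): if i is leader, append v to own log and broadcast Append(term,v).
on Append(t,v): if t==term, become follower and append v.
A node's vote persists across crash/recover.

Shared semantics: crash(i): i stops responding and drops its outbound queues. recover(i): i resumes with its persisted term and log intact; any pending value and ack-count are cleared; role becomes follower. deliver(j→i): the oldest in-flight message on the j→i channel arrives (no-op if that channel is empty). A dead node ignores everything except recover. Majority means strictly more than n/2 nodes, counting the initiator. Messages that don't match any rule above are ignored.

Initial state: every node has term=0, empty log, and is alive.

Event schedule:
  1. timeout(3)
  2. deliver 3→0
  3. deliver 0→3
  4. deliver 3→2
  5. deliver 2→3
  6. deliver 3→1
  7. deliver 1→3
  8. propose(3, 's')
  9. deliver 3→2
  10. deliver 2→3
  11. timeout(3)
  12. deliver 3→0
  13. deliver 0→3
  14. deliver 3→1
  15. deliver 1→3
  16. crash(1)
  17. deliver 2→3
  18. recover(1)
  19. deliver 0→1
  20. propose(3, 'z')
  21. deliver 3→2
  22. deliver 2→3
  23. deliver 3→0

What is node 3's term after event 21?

[1] timeout(3) → N3(cand t1 [-])
[2] deliver 3→0 → N0(foll t1 [-])
[3] deliver 0→3 → ∅
[4] deliver 3→2 → N2(foll t1 [-])
[5] deliver 2→3 → N3(lead t1 [-])
[6] deliver 3→1 → N1(foll t1 [-])
[7] deliver 1→3 → ∅
[8] propose(3,'s') → N3(lead t1 [s])
[9] deliver 3→2 → N2(foll t1 [s])
[10] deliver 2→3 → ∅
[11] timeout(3) → N3(cand t2 [s])
[12] deliver 3→0 → N0(foll t1 [s])
[13] deliver 0→3 → ∅
[14] deliver 3→1 → N1(foll t1 [s])
[15] deliver 1→3 → ∅
[16] crash(1) → N1(✗foll t1 [s])
[17] deliver 2→3 → ∅
[18] recover(1) → N1(foll t1 [s])
[19] deliver 0→1 → ∅
[20] propose(3,'z') → ∅
[21] deliver 3→2 → N2(foll t2 [s])

2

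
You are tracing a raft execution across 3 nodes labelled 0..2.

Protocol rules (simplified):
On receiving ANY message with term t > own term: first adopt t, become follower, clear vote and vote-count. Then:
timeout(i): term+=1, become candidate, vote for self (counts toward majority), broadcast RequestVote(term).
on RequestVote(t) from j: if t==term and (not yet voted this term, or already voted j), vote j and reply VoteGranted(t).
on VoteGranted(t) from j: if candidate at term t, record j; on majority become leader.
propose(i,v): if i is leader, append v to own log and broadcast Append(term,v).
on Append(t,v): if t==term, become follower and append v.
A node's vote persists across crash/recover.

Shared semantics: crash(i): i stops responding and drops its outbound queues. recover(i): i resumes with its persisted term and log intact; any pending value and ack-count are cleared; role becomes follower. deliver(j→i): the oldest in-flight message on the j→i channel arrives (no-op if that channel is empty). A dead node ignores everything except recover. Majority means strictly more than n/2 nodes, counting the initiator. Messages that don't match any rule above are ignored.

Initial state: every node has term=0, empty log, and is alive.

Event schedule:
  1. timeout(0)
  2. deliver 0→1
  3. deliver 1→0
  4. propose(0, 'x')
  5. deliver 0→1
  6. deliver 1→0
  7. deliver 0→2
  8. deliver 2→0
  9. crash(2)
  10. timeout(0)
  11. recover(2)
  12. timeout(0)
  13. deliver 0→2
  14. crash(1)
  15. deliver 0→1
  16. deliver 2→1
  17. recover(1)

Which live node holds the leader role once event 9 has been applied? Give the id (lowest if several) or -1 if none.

1. timeout(0):  <0:cand t1 ->
2. deliver 0→1:  <1:foll t1 ->
3. deliver 1→0:  <0:lead t1 ->
4. propose(0,'x'):  <0:lead t1 x>
5. deliver 0→1:  <1:foll t1 x>
6. deliver 1→0:  nop
7. deliver 0→2:  <2:foll t1 ->
8. deliver 2→0:  nop
9. crash(2):  <2:✗foll t1 ->

0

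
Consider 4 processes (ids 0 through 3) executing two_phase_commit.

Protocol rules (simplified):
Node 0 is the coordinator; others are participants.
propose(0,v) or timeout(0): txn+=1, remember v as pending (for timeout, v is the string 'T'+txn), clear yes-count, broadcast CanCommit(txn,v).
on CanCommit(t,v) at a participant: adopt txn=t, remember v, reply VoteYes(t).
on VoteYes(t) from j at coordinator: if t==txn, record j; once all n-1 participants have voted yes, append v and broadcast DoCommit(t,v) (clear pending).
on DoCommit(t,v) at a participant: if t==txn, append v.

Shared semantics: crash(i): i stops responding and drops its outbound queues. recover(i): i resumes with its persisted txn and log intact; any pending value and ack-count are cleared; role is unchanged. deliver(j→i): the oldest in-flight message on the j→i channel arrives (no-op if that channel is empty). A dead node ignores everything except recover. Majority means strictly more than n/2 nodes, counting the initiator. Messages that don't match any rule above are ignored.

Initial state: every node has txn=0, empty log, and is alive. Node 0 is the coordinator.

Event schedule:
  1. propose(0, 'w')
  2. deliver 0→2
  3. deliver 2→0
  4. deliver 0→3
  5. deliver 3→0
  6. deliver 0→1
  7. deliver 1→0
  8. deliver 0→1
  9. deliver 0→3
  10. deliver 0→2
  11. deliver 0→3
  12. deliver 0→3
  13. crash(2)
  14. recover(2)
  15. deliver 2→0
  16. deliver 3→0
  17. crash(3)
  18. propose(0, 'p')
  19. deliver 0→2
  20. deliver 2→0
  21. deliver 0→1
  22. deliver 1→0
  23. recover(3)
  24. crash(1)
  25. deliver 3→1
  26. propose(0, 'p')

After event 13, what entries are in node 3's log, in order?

1. propose(0,'w'):  <0:coor t1 ->
2. deliver 0→2:  <2:part t1 ->
3. deliver 2→0:  nop
4. deliver 0→3:  <3:part t1 ->
5. deliver 3→0:  nop
6. deliver 0→1:  <1:part t1 ->
7. deliver 1→0:  <0:coor t1 w>
8. deliver 0→1:  <1:part t1 w>
9. deliver 0→3:  <3:part t1 w>
10. deliver 0→2:  <2:part t1 w>
11. deliver 0→3:  nop
12. deliver 0→3:  nop
13. crash(2):  <2:✗part t1 w>

w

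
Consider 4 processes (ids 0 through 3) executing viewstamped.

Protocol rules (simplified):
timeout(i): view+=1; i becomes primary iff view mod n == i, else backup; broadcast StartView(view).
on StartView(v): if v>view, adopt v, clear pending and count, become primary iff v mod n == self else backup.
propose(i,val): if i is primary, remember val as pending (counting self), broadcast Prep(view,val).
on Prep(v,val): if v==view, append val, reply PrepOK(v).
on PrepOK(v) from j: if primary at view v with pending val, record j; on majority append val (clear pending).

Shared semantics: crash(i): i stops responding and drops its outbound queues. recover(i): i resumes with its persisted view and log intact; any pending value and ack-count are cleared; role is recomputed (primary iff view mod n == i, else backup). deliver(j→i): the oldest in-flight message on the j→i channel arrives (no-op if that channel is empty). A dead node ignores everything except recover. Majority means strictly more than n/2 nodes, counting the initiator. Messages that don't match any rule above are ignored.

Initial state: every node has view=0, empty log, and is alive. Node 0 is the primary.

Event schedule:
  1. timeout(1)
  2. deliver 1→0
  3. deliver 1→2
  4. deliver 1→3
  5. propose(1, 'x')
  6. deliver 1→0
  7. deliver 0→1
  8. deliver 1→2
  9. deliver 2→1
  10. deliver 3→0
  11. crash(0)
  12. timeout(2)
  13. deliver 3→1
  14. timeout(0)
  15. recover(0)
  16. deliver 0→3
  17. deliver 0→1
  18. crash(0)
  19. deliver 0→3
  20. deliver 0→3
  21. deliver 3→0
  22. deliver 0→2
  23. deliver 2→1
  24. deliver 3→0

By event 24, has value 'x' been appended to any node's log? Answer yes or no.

e1 timeout(1): 1[prim,v=1,-]
e2 deliver 1→0: 0[back,v=1,-]
e3 deliver 1→2: 2[back,v=1,-]
e4 deliver 1→3: 3[back,v=1,-]
e5 propose(1,'x'): ·
e6 deliver 1→0: 0[back,v=1,x]
e7 deliver 0→1: ·
e8 deliver 1→2: 2[back,v=1,x]
e9 deliver 2→1: 1[prim,v=1,x]
e10 deliver 3→0: ·
e11 crash(0): 0[✗back,v=1,x]
e12 timeout(2): 2[prim,v=2,x]
e13 deliver 3→1: ·
e14 timeout(0): ·
e15 recover(0): 0[back,v=1,x]
e16 deliver 0→3: ·
e17 deliver 0→1: ·
e18 crash(0): 0[✗back,v=1,x]
e19 deliver 0→3: ·
e20 deliver 0→3: ·
e21 deliver 3→0: ·
e22 deliver 0→2: ·
e23 deliver 2→1: 1[back,v=2,x]
e24 deliver 3→0: ·

yes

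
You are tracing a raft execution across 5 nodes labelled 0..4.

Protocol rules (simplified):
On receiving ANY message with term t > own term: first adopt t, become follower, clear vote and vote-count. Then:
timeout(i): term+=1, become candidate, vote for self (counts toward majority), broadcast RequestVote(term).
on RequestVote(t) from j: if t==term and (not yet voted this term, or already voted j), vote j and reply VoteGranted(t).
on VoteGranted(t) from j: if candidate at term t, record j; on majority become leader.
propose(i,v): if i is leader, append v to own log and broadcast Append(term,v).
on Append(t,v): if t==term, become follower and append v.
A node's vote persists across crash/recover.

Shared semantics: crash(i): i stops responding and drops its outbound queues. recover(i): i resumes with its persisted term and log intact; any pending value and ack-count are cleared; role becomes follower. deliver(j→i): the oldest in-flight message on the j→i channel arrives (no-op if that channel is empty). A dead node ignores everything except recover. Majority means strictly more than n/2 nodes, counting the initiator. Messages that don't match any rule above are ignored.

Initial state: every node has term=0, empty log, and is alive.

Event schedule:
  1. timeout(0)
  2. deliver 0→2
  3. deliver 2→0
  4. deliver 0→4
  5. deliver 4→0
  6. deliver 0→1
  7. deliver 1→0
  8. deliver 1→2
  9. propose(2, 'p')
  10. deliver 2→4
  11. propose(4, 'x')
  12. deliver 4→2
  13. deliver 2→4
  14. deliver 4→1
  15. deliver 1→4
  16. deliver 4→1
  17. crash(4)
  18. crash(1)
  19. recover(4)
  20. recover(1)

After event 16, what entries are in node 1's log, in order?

empty

step 1 timeout(0): 0={cand,t=1,log=-}
step 2 deliver 0→2: 2={foll,t=1,log=-}
step 3 deliver 2→0: —
step 4 deliver 0→4: 4={foll,t=1,log=-}
step 5 deliver 4→0: 0={lead,t=1,log=-}
step 6 deliver 0→1: 1={foll,t=1,log=-}
step 7 deliver 1→0: —
step 8 deliver 1→2: —
step 9 propose(2,'p'): —
step 10 deliver 2→4: —
step 11 propose(4,'x'): —
step 12 deliver 4→2: —
step 13 deliver 2→4: —
step 14 deliver 4→1: —
step 15 deliver 1→4: —
step 16 deliver 4→1: —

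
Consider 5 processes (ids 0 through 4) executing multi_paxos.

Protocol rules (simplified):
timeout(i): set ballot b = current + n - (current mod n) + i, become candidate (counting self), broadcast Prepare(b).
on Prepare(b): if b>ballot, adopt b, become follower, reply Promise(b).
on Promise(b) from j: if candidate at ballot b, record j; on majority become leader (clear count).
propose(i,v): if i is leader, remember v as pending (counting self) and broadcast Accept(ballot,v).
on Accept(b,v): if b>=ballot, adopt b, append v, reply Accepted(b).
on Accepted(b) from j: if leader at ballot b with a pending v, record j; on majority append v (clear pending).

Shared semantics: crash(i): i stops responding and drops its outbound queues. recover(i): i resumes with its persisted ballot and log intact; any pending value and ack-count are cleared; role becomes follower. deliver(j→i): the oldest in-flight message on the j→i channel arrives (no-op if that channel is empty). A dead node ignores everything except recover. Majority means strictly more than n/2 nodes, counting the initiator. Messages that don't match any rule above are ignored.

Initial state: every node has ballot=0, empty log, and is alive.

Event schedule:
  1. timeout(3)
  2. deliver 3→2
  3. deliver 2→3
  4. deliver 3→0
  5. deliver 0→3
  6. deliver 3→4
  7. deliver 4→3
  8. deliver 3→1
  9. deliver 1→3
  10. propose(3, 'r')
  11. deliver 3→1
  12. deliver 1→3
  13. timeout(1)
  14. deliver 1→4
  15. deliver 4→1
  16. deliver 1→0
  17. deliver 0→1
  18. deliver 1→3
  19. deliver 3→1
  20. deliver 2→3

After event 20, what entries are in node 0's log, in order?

empty

e1 timeout(3): 3[cand,b=8,-]
e2 deliver 3→2: 2[foll,b=8,-]
e3 deliver 2→3: ·
e4 deliver 3→0: 0[foll,b=8,-]
e5 deliver 0→3: 3[lead,b=8,-]
e6 deliver 3→4: 4[foll,b=8,-]
e7 deliver 4→3: ·
e8 deliver 3→1: 1[foll,b=8,-]
e9 deliver 1→3: ·
e10 propose(3,'r'): ·
e11 deliver 3→1: 1[foll,b=8,r]
e12 deliver 1→3: ·
e13 timeout(1): 1[cand,b=11,r]
e14 deliver 1→4: 4[foll,b=11,-]
e15 deliver 4→1: ·
e16 deliver 1→0: 0[foll,b=11,-]
e17 deliver 0→1: 1[lead,b=11,r]
e18 deliver 1→3: 3[foll,b=11,-]
e19 deliver 3→1: ·
e20 deliver 2→3: ·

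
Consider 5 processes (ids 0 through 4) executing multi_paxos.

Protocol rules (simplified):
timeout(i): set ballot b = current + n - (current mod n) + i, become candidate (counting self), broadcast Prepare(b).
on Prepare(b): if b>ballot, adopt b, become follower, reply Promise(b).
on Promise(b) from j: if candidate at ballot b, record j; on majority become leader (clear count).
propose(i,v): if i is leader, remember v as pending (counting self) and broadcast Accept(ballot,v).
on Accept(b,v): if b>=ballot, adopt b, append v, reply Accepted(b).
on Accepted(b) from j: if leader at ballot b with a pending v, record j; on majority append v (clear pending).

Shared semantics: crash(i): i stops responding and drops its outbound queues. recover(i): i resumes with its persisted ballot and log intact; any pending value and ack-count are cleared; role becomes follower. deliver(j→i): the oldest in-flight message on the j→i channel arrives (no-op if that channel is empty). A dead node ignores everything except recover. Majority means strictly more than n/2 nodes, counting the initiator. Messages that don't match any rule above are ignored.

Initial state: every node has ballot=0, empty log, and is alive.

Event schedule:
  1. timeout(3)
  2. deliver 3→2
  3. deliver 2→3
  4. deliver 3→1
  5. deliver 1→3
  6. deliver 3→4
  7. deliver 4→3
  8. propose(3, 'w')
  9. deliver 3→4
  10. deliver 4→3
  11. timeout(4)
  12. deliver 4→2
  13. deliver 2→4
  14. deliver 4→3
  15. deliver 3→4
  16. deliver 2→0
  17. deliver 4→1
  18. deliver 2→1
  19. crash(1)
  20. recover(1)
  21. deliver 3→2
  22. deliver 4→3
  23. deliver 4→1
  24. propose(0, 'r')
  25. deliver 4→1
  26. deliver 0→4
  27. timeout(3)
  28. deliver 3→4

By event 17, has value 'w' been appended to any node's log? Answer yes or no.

[1] timeout(3) → N3(cand b8 [-])
[2] deliver 3→2 → N2(foll b8 [-])
[3] deliver 2→3 → ∅
[4] deliver 3→1 → N1(foll b8 [-])
[5] deliver 1→3 → N3(lead b8 [-])
[6] deliver 3→4 → N4(foll b8 [-])
[7] deliver 4→3 → ∅
[8] propose(3,'w') → ∅
[9] deliver 3→4 → N4(foll b8 [w])
[10] deliver 4→3 → ∅
[11] timeout(4) → N4(cand b14 [w])
[12] deliver 4→2 → N2(foll b14 [-])
[13] deliver 2→4 → ∅
[14] deliver 4→3 → N3(foll b14 [-])
[15] deliver 3→4 → N4(lead b14 [w])
[16] deliver 2→0 → ∅
[17] deliver 4→1 → N1(foll b14 [-])

yes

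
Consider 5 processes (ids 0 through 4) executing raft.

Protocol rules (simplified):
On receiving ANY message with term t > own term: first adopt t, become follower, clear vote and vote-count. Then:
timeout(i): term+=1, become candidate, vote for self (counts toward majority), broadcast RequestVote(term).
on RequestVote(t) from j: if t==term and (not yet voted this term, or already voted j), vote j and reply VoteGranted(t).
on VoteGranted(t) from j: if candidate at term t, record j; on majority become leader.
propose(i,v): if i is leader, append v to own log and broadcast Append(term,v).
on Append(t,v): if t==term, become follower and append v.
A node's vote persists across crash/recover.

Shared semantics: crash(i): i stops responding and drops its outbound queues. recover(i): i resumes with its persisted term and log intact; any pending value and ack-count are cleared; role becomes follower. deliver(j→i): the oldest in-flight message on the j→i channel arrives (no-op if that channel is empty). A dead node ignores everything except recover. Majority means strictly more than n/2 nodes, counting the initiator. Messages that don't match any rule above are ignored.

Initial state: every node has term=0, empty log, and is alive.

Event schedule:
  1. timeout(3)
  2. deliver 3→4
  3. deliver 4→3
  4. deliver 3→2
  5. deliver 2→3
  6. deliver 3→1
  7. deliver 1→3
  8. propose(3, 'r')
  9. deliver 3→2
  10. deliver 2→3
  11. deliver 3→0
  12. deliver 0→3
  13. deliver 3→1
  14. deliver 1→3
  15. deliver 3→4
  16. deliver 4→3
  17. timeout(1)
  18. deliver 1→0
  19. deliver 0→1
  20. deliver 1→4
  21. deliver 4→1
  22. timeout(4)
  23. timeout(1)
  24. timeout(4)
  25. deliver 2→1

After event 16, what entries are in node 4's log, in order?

1. timeout(3):  <3:cand t1 ->
2. deliver 3→4:  <4:foll t1 ->
3. deliver 4→3:  nop
4. deliver 3→2:  <2:foll t1 ->
5. deliver 2→3:  <3:lead t1 ->
6. deliver 3→1:  <1:foll t1 ->
7. deliver 1→3:  nop
8. propose(3,'r'):  <3:lead t1 r>
9. deliver 3→2:  <2:foll t1 r>
10. deliver 2→3:  nop
11. deliver 3→0:  <0:foll t1 ->
12. deliver 0→3:  nop
13. deliver 3→1:  <1:foll t1 r>
14. deliver 1→3:  nop
15. deliver 3→4:  <4:foll t1 r>
16. deliver 4→3:  nop

r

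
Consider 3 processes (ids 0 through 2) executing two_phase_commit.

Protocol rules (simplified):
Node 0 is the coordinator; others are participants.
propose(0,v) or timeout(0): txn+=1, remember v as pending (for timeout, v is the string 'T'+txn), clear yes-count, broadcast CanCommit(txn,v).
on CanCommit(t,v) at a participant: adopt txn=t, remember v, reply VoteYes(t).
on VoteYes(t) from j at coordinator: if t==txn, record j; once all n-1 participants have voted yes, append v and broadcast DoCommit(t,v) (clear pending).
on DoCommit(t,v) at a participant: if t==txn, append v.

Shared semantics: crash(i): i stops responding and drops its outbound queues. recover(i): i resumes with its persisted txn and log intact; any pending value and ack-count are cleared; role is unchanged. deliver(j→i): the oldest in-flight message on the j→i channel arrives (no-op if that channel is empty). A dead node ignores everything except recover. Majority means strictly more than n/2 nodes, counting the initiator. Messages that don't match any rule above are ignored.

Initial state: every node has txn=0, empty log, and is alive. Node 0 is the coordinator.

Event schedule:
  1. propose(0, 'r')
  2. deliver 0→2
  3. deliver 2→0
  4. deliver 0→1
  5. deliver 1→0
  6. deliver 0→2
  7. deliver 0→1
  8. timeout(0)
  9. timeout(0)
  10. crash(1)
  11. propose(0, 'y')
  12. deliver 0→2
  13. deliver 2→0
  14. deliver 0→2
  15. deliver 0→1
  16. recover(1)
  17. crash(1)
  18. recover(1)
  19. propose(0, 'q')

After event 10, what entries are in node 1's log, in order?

r

after 1 — propose(0,'r'): n0:coor/t1/[-]
after 2 — deliver 0→2: n2:part/t1/[-]
after 3 — deliver 2→0: ·
after 4 — deliver 0→1: n1:part/t1/[-]
after 5 — deliver 1→0: n0:coor/t1/[r]
after 6 — deliver 0→2: n2:part/t1/[r]
after 7 — deliver 0→1: n1:part/t1/[r]
after 8 — timeout(0): n0:coor/t2/[r]
after 9 — timeout(0): n0:coor/t3/[r]
after 10 — crash(1): n1:✗part/t1/[r]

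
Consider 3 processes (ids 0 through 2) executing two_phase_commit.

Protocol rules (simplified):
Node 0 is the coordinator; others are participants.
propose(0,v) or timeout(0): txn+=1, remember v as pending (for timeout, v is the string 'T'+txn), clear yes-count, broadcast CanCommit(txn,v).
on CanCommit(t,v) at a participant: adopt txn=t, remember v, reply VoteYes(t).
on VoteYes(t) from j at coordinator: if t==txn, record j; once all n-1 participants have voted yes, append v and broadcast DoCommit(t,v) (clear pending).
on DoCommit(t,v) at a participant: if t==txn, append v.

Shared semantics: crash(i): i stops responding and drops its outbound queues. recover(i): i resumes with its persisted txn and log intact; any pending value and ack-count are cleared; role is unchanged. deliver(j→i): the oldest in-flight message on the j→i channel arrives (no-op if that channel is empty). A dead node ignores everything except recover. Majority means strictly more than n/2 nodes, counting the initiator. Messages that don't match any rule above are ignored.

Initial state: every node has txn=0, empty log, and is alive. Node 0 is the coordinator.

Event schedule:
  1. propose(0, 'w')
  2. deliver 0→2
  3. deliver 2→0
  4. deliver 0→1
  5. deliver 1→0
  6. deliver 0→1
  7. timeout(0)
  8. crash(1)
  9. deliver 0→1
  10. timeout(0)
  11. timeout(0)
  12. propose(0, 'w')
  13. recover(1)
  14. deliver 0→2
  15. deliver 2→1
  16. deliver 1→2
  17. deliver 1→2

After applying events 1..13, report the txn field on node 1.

1. propose(0,'w'):  <0:coor t1 ->
2. deliver 0→2:  <2:part t1 ->
3. deliver 2→0:  nop
4. deliver 0→1:  <1:part t1 ->
5. deliver 1→0:  <0:coor t1 w>
6. deliver 0→1:  <1:part t1 w>
7. timeout(0):  <0:coor t2 w>
8. crash(1):  <1:✗part t1 w>
9. deliver 0→1:  nop
10. timeout(0):  <0:coor t3 w>
11. timeout(0):  <0:coor t4 w>
12. propose(0,'w'):  <0:coor t5 w>
13. recover(1):  <1:part t1 w>

1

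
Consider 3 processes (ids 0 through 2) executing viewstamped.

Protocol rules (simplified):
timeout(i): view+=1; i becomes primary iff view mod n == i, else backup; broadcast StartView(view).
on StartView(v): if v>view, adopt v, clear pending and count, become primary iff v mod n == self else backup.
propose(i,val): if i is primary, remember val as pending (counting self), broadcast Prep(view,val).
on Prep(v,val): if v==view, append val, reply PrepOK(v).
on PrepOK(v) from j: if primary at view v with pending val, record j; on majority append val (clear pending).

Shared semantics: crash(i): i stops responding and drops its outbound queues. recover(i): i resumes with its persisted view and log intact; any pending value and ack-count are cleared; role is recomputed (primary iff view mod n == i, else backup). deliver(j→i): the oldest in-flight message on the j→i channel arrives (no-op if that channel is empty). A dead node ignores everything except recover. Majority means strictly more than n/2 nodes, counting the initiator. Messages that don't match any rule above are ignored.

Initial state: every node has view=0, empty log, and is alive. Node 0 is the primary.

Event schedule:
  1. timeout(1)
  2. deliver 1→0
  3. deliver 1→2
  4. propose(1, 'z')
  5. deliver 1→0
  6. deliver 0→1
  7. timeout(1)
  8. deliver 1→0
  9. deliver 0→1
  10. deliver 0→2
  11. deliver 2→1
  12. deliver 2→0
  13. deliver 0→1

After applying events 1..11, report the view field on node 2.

1

e1 timeout(1): 1[prim,v=1,-]
e2 deliver 1→0: 0[back,v=1,-]
e3 deliver 1→2: 2[back,v=1,-]
e4 propose(1,'z'): ·
e5 deliver 1→0: 0[back,v=1,z]
e6 deliver 0→1: 1[prim,v=1,z]
e7 timeout(1): 1[back,v=2,z]
e8 deliver 1→0: 0[back,v=2,z]
e9 deliver 0→1: ·
e10 deliver 0→2: ·
e11 deliver 2→1: ·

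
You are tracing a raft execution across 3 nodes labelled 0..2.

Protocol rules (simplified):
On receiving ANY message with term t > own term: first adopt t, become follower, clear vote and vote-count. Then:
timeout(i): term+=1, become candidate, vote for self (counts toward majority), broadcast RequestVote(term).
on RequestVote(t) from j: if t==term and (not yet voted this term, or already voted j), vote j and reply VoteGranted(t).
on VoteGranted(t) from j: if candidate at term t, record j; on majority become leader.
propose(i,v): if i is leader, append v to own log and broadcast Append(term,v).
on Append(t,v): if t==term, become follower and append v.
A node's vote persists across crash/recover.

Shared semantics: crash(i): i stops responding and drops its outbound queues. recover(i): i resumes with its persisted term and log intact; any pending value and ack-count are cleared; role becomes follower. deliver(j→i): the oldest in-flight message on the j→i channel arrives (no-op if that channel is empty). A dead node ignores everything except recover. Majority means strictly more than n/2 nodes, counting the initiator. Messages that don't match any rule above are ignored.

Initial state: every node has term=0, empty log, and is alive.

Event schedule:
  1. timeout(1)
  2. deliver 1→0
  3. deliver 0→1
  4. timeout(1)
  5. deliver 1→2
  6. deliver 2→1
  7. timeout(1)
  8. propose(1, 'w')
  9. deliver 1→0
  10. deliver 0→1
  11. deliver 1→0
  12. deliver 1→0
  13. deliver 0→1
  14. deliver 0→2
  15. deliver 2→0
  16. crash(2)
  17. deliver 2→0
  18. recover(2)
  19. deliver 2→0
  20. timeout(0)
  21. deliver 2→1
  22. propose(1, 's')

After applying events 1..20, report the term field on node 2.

step 1 timeout(1): 1={cand,t=1,log=-}
step 2 deliver 1→0: 0={foll,t=1,log=-}
step 3 deliver 0→1: 1={lead,t=1,log=-}
step 4 timeout(1): 1={cand,t=2,log=-}
step 5 deliver 1→2: 2={foll,t=1,log=-}
step 6 deliver 2→1: —
step 7 timeout(1): 1={cand,t=3,log=-}
step 8 propose(1,'w'): —
step 9 deliver 1→0: 0={foll,t=2,log=-}
step 10 deliver 0→1: —
step 11 deliver 1→0: 0={foll,t=3,log=-}
step 12 deliver 1→0: —
step 13 deliver 0→1: 1={lead,t=3,log=-}
step 14 deliver 0→2: —
step 15 deliver 2→0: —
step 16 crash(2): 2={✗foll,t=1,log=-}
step 17 deliver 2→0: —
step 18 recover(2): 2={foll,t=1,log=-}
step 19 deliver 2→0: —
step 20 timeout(0): 0={cand,t=4,log=-}

1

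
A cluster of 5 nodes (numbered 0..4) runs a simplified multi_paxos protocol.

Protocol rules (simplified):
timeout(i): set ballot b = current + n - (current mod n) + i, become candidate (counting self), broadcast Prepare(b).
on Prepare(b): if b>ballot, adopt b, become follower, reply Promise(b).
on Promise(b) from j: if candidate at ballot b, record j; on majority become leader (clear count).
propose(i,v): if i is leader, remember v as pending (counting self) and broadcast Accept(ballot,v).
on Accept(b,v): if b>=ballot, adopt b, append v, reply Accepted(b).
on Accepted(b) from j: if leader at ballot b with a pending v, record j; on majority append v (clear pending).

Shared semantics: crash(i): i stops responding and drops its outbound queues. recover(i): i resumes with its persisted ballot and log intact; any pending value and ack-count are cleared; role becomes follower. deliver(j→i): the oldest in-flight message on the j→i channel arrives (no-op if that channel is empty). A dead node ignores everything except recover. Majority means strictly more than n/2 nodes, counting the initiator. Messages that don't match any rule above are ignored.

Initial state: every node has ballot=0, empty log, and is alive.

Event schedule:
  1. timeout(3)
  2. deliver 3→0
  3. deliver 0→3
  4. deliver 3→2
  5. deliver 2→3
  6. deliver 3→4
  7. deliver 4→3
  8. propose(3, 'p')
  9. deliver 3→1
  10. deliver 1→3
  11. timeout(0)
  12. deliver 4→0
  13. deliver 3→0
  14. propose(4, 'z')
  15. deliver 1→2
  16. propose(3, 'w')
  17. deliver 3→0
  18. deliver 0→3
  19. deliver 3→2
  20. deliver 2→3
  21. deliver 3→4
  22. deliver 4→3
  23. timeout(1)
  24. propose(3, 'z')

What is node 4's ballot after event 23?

e1 timeout(3): 3[cand,b=8,-]
e2 deliver 3→0: 0[foll,b=8,-]
e3 deliver 0→3: ·
e4 deliver 3→2: 2[foll,b=8,-]
e5 deliver 2→3: 3[lead,b=8,-]
e6 deliver 3→4: 4[foll,b=8,-]
e7 deliver 4→3: ·
e8 propose(3,'p'): ·
e9 deliver 3→1: 1[foll,b=8,-]
e10 deliver 1→3: ·
e11 timeout(0): 0[cand,b=10,-]
e12 deliver 4→0: ·
e13 deliver 3→0: ·
e14 propose(4,'z'): ·
e15 deliver 1→2: ·
e16 propose(3,'w'): ·
e17 deliver 3→0: ·
e18 deliver 0→3: 3[foll,b=10,-]
e19 deliver 3→2: 2[foll,b=8,p]
e20 deliver 2→3: ·
e21 deliver 3→4: 4[foll,b=8,p]
e22 deliver 4→3: ·
e23 timeout(1): 1[cand,b=11,-]

8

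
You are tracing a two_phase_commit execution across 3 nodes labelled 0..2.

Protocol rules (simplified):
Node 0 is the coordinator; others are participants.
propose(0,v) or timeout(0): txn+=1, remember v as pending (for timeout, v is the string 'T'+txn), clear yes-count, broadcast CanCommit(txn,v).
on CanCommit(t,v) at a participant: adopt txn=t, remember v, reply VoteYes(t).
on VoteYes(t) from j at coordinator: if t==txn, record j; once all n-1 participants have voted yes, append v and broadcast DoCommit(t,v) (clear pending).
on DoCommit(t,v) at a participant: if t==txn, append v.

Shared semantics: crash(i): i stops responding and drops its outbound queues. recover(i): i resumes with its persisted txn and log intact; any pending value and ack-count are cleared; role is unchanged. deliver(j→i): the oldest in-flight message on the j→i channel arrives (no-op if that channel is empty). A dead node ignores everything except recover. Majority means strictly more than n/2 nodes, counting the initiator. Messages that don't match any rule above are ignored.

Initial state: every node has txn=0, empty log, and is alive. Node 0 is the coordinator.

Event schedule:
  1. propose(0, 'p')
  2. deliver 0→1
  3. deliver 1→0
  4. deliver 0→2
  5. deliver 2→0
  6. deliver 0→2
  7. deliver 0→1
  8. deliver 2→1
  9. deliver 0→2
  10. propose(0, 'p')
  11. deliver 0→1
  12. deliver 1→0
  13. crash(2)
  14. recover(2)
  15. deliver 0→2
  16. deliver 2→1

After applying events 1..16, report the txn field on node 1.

e1 propose(0,'p'): 0[coor,t=1,-]
e2 deliver 0→1: 1[part,t=1,-]
e3 deliver 1→0: ·
e4 deliver 0→2: 2[part,t=1,-]
e5 deliver 2→0: 0[coor,t=1,p]
e6 deliver 0→2: 2[part,t=1,p]
e7 deliver 0→1: 1[part,t=1,p]
e8 deliver 2→1: ·
e9 deliver 0→2: ·
e10 propose(0,'p'): 0[coor,t=2,p]
e11 deliver 0→1: 1[part,t=2,p]
e12 deliver 1→0: ·
e13 crash(2): 2[✗part,t=1,p]
e14 recover(2): 2[part,t=1,p]
e15 deliver 0→2: 2[part,t=2,p]
e16 deliver 2→1: ·

2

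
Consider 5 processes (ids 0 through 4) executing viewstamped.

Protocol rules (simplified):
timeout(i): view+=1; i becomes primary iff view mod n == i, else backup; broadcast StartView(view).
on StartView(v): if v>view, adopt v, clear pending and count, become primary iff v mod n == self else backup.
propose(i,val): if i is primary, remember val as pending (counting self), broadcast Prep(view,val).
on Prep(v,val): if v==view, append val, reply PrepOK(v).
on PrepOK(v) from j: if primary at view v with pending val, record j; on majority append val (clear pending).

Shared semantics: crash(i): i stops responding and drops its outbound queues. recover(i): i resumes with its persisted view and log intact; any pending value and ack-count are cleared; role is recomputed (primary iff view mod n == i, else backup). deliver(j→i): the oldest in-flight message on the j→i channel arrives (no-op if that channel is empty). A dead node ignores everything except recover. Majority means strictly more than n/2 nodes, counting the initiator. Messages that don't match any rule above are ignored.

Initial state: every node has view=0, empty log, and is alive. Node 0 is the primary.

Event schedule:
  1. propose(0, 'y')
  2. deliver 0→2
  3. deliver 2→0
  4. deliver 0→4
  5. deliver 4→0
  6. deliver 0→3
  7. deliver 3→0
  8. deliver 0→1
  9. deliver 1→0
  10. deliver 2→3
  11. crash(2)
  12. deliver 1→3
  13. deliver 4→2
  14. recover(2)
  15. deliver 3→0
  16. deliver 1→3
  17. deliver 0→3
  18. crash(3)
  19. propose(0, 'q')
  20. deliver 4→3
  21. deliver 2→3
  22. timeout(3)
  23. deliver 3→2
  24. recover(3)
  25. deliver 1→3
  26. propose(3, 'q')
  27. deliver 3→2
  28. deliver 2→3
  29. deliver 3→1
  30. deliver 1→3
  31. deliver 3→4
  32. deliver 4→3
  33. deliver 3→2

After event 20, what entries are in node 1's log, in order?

step 1 propose(0,'y'): —
step 2 deliver 0→2: 2={back,v=0,log=y}
step 3 deliver 2→0: —
step 4 deliver 0→4: 4={back,v=0,log=y}
step 5 deliver 4→0: 0={prim,v=0,log=y}
step 6 deliver 0→3: 3={back,v=0,log=y}
step 7 deliver 3→0: —
step 8 deliver 0→1: 1={back,v=0,log=y}
step 9 deliver 1→0: —
step 10 deliver 2→3: —
step 11 crash(2): 2={✗back,v=0,log=y}
step 12 deliver 1→3: —
step 13 deliver 4→2: —
step 14 recover(2): 2={back,v=0,log=y}
step 15 deliver 3→0: —
step 16 deliver 1→3: —
step 17 deliver 0→3: —
step 18 crash(3): 3={✗back,v=0,log=y}
step 19 propose(0,'q'): —
step 20 deliver 4→3: —

y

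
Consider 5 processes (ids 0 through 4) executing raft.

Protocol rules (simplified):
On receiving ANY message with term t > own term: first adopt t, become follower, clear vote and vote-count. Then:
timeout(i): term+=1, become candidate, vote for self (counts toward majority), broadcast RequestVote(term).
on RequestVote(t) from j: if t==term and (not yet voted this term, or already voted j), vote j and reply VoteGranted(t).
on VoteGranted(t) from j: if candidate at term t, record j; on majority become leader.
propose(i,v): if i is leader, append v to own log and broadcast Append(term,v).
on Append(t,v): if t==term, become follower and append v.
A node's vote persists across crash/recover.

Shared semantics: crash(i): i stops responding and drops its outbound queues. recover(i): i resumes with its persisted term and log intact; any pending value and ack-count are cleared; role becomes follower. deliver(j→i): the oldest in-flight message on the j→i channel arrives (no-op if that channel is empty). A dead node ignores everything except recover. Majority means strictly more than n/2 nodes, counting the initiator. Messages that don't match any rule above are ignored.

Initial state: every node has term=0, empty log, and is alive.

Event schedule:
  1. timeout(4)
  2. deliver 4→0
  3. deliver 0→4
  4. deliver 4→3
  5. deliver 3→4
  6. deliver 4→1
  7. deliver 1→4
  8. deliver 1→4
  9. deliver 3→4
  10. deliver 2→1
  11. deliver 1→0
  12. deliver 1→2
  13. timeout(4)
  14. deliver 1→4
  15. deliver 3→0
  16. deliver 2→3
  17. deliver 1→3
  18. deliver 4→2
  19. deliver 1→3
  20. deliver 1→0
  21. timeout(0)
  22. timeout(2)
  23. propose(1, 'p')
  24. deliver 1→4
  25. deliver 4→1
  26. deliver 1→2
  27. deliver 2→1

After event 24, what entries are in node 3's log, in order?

[1] timeout(4) → N4(cand t1 [-])
[2] deliver 4→0 → N0(foll t1 [-])
[3] deliver 0→4 → ∅
[4] deliver 4→3 → N3(foll t1 [-])
[5] deliver 3→4 → N4(lead t1 [-])
[6] deliver 4→1 → N1(foll t1 [-])
[7] deliver 1→4 → ∅
[8] deliver 1→4 → ∅
[9] deliver 3→4 → ∅
[10] deliver 2→1 → ∅
[11] deliver 1→0 → ∅
[12] deliver 1→2 → ∅
[13] timeout(4) → N4(cand t2 [-])
[14] deliver 1→4 → ∅
[15] deliver 3→0 → ∅
[16] deliver 2→3 → ∅
[17] deliver 1→3 → ∅
[18] deliver 4→2 → N2(foll t1 [-])
[19] deliver 1→3 → ∅
[20] deliver 1→0 → ∅
[21] timeout(0) → N0(cand t2 [-])
[22] timeout(2) → N2(cand t2 [-])
[23] propose(1,'p') → ∅
[24] deliver 1→4 → ∅

empty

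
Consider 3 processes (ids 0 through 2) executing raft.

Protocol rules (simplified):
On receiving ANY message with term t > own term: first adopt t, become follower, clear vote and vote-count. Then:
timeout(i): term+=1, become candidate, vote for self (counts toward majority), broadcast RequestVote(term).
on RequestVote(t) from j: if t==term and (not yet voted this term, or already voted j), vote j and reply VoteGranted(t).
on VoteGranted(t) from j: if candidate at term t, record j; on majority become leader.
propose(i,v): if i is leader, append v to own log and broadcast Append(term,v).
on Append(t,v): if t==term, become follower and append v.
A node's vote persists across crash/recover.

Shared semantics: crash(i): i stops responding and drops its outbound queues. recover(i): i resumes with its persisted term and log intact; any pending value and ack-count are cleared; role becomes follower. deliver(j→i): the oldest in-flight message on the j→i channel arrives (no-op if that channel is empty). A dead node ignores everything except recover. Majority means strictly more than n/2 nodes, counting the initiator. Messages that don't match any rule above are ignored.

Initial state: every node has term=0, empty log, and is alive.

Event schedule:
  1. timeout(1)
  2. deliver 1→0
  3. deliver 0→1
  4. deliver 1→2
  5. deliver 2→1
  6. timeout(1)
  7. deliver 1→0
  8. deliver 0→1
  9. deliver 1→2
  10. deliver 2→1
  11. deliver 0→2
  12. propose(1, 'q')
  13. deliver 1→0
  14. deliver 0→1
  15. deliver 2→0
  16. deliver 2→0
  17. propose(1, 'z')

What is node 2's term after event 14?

2

after 1 — timeout(1): n1:cand/t1/[-]
after 2 — deliver 1→0: n0:foll/t1/[-]
after 3 — deliver 0→1: n1:lead/t1/[-]
after 4 — deliver 1→2: n2:foll/t1/[-]
after 5 — deliver 2→1: ·
after 6 — timeout(1): n1:cand/t2/[-]
after 7 — deliver 1→0: n0:foll/t2/[-]
after 8 — deliver 0→1: n1:lead/t2/[-]
after 9 — deliver 1→2: n2:foll/t2/[-]
after 10 — deliver 2→1: ·
after 11 — deliver 0→2: ·
after 12 — propose(1,'q'): n1:lead/t2/[q]
after 13 — deliver 1→0: n0:foll/t2/[q]
after 14 — deliver 0→1: ·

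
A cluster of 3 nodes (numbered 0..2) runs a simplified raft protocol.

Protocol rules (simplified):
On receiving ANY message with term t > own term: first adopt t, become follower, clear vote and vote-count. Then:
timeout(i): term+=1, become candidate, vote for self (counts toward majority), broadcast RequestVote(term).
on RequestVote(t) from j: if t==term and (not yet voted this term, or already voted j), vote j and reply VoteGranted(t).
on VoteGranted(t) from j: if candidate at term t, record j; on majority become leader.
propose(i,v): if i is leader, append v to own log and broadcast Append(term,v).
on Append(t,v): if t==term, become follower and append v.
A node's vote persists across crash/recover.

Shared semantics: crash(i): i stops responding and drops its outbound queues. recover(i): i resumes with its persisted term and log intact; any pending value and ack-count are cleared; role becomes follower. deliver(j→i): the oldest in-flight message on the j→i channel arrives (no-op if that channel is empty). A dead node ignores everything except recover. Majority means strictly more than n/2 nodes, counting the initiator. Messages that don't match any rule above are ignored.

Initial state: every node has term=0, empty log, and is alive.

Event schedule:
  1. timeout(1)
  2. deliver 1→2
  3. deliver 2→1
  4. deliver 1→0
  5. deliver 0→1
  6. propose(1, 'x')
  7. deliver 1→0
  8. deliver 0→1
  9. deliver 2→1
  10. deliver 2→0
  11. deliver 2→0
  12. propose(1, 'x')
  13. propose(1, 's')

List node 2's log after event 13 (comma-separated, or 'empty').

after 1 — timeout(1): n1:cand/t1/[-]
after 2 — deliver 1→2: n2:foll/t1/[-]
after 3 — deliver 2→1: n1:lead/t1/[-]
after 4 — deliver 1→0: n0:foll/t1/[-]
after 5 — deliver 0→1: ·
after 6 — propose(1,'x'): n1:lead/t1/[x]
after 7 — deliver 1→0: n0:foll/t1/[x]
after 8 — deliver 0→1: ·
after 9 — deliver 2→1: ·
after 10 — deliver 2→0: ·
after 11 — deliver 2→0: ·
after 12 — propose(1,'x'): n1:lead/t1/[x,x]
after 13 — propose(1,'s'): n1:lead/t1/[x,x,s]

empty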